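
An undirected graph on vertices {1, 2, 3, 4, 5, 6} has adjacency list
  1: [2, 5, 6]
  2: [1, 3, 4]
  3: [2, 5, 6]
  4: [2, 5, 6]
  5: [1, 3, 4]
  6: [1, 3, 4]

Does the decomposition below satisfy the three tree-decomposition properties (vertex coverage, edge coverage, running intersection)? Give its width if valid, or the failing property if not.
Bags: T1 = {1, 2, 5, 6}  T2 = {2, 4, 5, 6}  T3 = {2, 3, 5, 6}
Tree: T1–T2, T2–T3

Vertex coverage: the bags together contain {1, 2, 3, 4, 5, 6}, the full vertex set. Edge coverage: each edge of G has both endpoints in at least one bag. Running intersection: for every vertex, the bags containing it form a connected subtree. All three properties hold, so this is a valid tree decomposition of width max|bag| − 1 = 3, and hence tw(G) ≤ 3.

Yes; width 3.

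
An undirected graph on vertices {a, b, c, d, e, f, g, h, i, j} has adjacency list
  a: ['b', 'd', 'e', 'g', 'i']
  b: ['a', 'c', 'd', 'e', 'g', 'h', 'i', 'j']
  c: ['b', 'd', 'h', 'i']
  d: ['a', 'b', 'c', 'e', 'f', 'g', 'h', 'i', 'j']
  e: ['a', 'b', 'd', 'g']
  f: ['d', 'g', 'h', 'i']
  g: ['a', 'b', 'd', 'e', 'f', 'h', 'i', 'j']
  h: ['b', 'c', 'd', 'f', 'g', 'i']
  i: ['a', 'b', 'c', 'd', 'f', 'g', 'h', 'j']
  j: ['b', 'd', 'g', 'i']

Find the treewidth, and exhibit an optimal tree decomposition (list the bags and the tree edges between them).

Each bag holds 5 vertices, so the decomposition has width 4, which upper-bounds the treewidth. For the lower bound, the 5 vertices {d, f, g, h, i} are pairwise adjacent, and any tree decomposition puts a clique entirely inside one bag — forcing width ≥ 4. Hence tw(G) = 4 exactly.

Treewidth 4.
Bags: B1 = {b, d, g, i, j}  B2 = {a, b, d, g, i}  B3 = {b, d, g, h, i}  B4 = {a, b, d, e, g}  B5 = {d, f, g, h, i}  B6 = {b, c, d, h, i}
Tree: B1–B2, B1–B3, B2–B4, B3–B5, B3–B6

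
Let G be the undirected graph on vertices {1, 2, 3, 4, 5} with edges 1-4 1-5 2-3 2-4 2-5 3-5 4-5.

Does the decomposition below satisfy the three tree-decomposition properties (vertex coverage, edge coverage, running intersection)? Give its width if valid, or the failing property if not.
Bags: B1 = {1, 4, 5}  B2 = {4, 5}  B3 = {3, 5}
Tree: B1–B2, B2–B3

A tree decomposition must satisfy three properties: every vertex lies in some bag; for every edge, both endpoints lie together in some bag; and for every vertex, the bags containing it form a connected subtree. Here vertex 2 appears in no bag, so the decomposition is invalid.

No — vertex 2 appears in no bag.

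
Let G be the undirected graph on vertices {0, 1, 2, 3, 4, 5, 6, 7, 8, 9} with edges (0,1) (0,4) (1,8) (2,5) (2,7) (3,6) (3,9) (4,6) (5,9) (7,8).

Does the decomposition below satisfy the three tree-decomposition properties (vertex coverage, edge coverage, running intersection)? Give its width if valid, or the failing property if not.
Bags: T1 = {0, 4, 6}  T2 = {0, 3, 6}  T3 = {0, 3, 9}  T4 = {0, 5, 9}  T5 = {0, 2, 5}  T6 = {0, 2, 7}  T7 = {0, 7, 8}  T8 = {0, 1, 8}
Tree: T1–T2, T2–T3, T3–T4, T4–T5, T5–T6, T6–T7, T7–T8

Yes; width 2.

Checking the three conditions: (i) the bags cover all of {0, 1, 2, 3, 4, 5, 6, 7, 8, 9}; (ii) for each edge, some bag contains both endpoints; (iii) the bags containing any fixed vertex form a subtree. All hold, so the decomposition is valid with width 3 − 1 = 2.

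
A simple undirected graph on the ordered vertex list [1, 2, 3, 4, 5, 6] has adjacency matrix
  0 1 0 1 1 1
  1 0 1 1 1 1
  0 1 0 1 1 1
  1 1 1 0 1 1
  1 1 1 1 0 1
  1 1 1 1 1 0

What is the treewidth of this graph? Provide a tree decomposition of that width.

Each bag holds 5 vertices, so the decomposition has width 4, which upper-bounds the treewidth. On the other hand G contains the 5-clique {1, 2, 4, 5, 6}. A clique must lie in a single bag of any decomposition, so no decomposition can have width below 4. The upper and lower bounds meet at 4, so that is the treewidth.

Treewidth 4.
Bags: B1 = {2, 3, 4, 5, 6}  B2 = {1, 2, 4, 5, 6}
Tree: B1–B2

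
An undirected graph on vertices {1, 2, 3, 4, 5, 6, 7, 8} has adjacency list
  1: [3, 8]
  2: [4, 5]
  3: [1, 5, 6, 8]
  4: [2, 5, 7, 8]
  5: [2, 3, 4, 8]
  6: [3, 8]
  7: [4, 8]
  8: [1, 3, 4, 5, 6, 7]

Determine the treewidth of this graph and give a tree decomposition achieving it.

Each bag holds 3 vertices, so the decomposition has width 2, which upper-bounds the treewidth. For the lower bound, the 3 vertices {1, 3, 8} are pairwise adjacent, and any tree decomposition puts a clique entirely inside one bag — forcing width ≥ 2. The upper and lower bounds meet at 2, so that is the treewidth.

Treewidth 2.
Bags: B1 = {4, 7, 8}  B2 = {4, 5, 8}  B3 = {3, 5, 8}  B4 = {1, 3, 8}  B5 = {2, 4, 5}  B6 = {3, 6, 8}
Tree: B1–B2, B2–B3, B3–B4, B2–B5, B4–B6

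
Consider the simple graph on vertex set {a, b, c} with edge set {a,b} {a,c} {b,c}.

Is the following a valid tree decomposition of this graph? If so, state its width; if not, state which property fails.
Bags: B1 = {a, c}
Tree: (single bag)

No — vertex b appears in no bag.

A tree decomposition must satisfy three properties: every vertex lies in some bag; for every edge, both endpoints lie together in some bag; and for every vertex, the bags containing it form a connected subtree. Here vertex b appears in no bag, so the decomposition is invalid.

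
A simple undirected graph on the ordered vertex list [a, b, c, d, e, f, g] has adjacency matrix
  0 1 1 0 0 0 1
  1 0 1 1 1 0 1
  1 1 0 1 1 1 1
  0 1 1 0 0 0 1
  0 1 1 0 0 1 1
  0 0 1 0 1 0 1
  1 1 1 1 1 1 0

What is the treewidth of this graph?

3

A width-3 tree decomposition is:
Bags: B1 = {b, c, d, g}  B2 = {a, b, c, g}  B3 = {b, c, e, g}  B4 = {c, e, f, g}
Tree: B1–B2, B2–B3, B3–B4
The largest bag has 4 vertices, giving width 3; this decomposition certifies tw(G) ≤ 3. Conversely, {c, e, f, g} is a clique of size 4, and the vertices of any clique must share a bag in every tree decomposition; so some bag has ≥ 4 vertices and tw(G) ≥ 3. Therefore the treewidth is 3.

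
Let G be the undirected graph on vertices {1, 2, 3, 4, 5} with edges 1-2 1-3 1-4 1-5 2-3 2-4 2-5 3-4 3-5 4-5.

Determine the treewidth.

4

A width-4 tree decomposition is:
Bags: B1 = {1, 2, 3, 4, 5}
Tree: (single bag)
A single bag containing all 5 vertices is trivially a valid decomposition of width 4. Conversely, {1, 2, 3, 4, 5} is a clique of size 5, and the vertices of any clique must share a bag in every tree decomposition; so some bag has ≥ 5 vertices and tw(G) ≥ 4. Hence tw(G) = 4 exactly.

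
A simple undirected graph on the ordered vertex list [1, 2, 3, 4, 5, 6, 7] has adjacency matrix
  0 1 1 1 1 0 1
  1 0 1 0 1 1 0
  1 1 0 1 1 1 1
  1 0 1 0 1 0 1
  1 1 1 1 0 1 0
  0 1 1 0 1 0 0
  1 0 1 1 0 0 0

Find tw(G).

3

A width-3 tree decomposition is:
Bags: B1 = {2, 3, 5, 6}  B2 = {1, 2, 3, 5}  B3 = {1, 3, 4, 5}  B4 = {1, 3, 4, 7}
Tree: B1–B2, B2–B3, B3–B4
The largest bag has 4 vertices, giving width 3; this decomposition certifies tw(G) ≤ 3. Conversely, {1, 2, 3, 5} is a clique of size 4, and the vertices of any clique must share a bag in every tree decomposition; so some bag has ≥ 4 vertices and tw(G) ≥ 3. Hence tw(G) = 3 exactly.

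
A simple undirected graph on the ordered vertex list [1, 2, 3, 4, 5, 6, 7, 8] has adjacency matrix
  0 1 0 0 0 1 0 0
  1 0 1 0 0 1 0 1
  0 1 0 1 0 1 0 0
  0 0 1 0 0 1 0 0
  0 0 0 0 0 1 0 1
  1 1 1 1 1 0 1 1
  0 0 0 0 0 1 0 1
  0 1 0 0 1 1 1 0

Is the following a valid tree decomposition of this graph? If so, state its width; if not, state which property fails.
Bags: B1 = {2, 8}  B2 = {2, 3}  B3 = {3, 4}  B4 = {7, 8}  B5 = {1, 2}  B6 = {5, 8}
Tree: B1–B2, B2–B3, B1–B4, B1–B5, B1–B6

A tree decomposition must satisfy three properties: every vertex lies in some bag; for every edge, both endpoints lie together in some bag; and for every vertex, the bags containing it form a connected subtree. Here vertex 6 appears in no bag, so the decomposition is invalid.

No — vertex 6 appears in no bag.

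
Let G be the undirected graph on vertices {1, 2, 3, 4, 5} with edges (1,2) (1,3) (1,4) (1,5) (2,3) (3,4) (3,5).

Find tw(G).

A width-2 tree decomposition is:
Bags: B1 = {1, 3, 5}  B2 = {1, 2, 3}  B3 = {1, 3, 4}
Tree: B1–B2, B1–B3
Each bag holds 3 vertices, so the decomposition has width 2, which upper-bounds the treewidth. For the lower bound, the 3 vertices {1, 2, 3} are pairwise adjacent, and any tree decomposition puts a clique entirely inside one bag — forcing width ≥ 2. Hence tw(G) = 2 exactly.

2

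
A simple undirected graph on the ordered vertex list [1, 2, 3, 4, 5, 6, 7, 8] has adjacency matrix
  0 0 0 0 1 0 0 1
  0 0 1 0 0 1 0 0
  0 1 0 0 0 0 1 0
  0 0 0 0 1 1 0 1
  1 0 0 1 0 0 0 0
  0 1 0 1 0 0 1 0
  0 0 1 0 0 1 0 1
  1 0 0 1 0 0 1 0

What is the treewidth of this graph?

A width-2 tree decomposition is:
Bags: B1 = {2, 3, 7}  B2 = {2, 6, 7}  B3 = {6, 7, 8}  B4 = {4, 6, 8}  B5 = {1, 4, 8}  B6 = {1, 4, 5}
Tree: B1–B2, B2–B3, B3–B4, B4–B5, B5–B6
Every bag has size at most 3, so the width is 3 − 1 = 2 and tw(G) ≤ 2. The edges 3–2–6–7–3 form a cycle, so G is not a tree and its treewidth is at least 2. Hence tw(G) = 2 exactly.

2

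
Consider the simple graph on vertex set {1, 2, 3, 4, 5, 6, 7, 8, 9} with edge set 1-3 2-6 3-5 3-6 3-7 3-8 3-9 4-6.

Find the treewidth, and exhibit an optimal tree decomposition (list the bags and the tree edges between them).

Each bag holds 2 vertices, so the decomposition has width 1, which upper-bounds the treewidth. Any graph with an edge has treewidth ≥ 1, and G has the edge 3–6. The upper and lower bounds meet at 1, so that is the treewidth.

Treewidth 1.
One optimal decomposition is:
Bags: B1 = {3, 6}  B2 = {3, 7}  B3 = {3, 5}  B4 = {4, 6}  B5 = {3, 9}  B6 = {1, 3}  B7 = {3, 8}  B8 = {2, 6}
Tree: B1–B2, B1–B3, B1–B4, B2–B5, B3–B6, B5–B7, B1–B8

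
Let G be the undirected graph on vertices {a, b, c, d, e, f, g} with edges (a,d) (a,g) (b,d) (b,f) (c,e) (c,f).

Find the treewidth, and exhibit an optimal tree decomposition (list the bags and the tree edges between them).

Treewidth 1.
One such decomposition:
Bags: B1 = {c, e}  B2 = {c, f}  B3 = {b, f}  B4 = {b, d}  B5 = {a, d}  B6 = {a, g}
Tree: B1–B2, B2–B3, B3–B4, B4–B5, B5–B6

The largest bag has 2 vertices, giving width 1; this decomposition certifies tw(G) ≤ 1. G has an edge, so its treewidth is at least 1. The upper and lower bounds meet at 1, so that is the treewidth.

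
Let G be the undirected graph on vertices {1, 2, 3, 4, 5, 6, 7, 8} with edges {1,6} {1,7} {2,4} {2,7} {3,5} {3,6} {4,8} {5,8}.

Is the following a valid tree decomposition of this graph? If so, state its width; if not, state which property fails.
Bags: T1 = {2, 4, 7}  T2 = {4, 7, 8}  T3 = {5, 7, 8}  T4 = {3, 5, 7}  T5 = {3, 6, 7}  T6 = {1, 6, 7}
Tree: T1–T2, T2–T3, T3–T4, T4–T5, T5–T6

Checking the three conditions: (i) the bags cover all of {1, 2, 3, 4, 5, 6, 7, 8}; (ii) for each edge, some bag contains both endpoints; (iii) the bags containing any fixed vertex form a subtree. All hold, so the decomposition is valid with width 3 − 1 = 2.

Yes; width 2.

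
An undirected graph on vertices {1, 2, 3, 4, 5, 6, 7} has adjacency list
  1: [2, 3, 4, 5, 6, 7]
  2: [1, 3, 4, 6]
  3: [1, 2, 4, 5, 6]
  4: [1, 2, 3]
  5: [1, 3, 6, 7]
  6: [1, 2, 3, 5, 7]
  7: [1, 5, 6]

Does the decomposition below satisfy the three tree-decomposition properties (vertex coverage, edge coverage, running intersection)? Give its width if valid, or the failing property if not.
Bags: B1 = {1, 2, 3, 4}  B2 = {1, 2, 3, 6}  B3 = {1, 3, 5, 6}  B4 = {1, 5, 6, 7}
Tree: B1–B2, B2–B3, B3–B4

Every vertex of G appears in some bag (union = {1, 2, 3, 4, 5, 6, 7}); every edge is covered by a bag; and for each vertex v the set of bags containing v is connected in the bag tree. The decomposition is therefore valid. The largest bag has 4 vertices, so the width is 3.

Yes; width 3.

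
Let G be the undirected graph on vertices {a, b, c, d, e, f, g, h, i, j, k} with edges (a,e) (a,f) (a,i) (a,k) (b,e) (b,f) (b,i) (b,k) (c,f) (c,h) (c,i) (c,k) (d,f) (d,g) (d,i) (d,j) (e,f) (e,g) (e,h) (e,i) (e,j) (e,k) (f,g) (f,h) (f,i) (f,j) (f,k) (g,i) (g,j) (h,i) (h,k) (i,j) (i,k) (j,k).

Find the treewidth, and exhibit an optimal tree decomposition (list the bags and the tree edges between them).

Treewidth 4.
One optimal decomposition is:
Bags: B1 = {e, f, h, i, k}  B2 = {c, f, h, i, k}  B3 = {a, e, f, i, k}  B4 = {e, f, i, j, k}  B5 = {e, f, g, i, j}  B6 = {b, e, f, i, k}  B7 = {d, f, g, i, j}
Tree: B1–B2, B1–B3, B1–B4, B4–B5, B3–B6, B5–B7

Every bag has size at most 5, so the width is 5 − 1 = 4 and tw(G) ≤ 4. Conversely, {d, f, g, i, j} is a clique of size 5, and the vertices of any clique must share a bag in every tree decomposition; so some bag has ≥ 5 vertices and tw(G) ≥ 4. Therefore the treewidth is 4.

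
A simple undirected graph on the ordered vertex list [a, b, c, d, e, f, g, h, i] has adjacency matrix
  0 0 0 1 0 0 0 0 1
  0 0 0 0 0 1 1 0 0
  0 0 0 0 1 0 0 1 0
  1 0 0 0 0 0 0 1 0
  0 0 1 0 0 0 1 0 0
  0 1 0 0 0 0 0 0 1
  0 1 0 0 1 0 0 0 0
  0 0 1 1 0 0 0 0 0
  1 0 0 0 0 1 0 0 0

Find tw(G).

A width-2 tree decomposition is:
Bags: B1 = {c, e, h}  B2 = {e, g, h}  B3 = {b, g, h}  B4 = {b, f, h}  B5 = {f, h, i}  B6 = {a, h, i}  B7 = {a, d, h}
Tree: B1–B2, B2–B3, B3–B4, B4–B5, B5–B6, B6–B7
The largest bag has 3 vertices, giving width 2; this decomposition certifies tw(G) ≤ 2. For the lower bound, G contains the cycle h–c–e–g–b–f–i–a–d–h, so G is not a forest; only forests have treewidth ≤ 1, hence tw(G) ≥ 2. Combining the bounds, tw(G) = 2.

2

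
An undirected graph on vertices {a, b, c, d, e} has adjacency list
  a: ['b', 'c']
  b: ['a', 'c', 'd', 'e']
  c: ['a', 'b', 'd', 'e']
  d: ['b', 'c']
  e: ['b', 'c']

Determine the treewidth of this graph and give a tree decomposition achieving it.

Every bag has size at most 3, so the width is 3 − 1 = 2 and tw(G) ≤ 2. Conversely, {b, c, d} is a clique of size 3, and the vertices of any clique must share a bag in every tree decomposition; so some bag has ≥ 3 vertices and tw(G) ≥ 2. Therefore the treewidth is 2.

Treewidth 2.
One optimal decomposition is:
Bags: B1 = {a, b, c}  B2 = {b, c, e}  B3 = {b, c, d}
Tree: B1–B2, B2–B3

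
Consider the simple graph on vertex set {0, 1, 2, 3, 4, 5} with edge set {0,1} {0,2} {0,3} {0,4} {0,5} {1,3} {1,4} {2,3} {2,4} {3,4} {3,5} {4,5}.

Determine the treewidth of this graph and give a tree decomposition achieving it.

Every bag has size at most 4, so the width is 4 − 1 = 3 and tw(G) ≤ 3. For the lower bound, the 4 vertices {0, 1, 3, 4} are pairwise adjacent, and any tree decomposition puts a clique entirely inside one bag — forcing width ≥ 3. Therefore the treewidth is 3.

Treewidth 3.
One such decomposition:
Bags: B1 = {0, 1, 3, 4}  B2 = {0, 3, 4, 5}  B3 = {0, 2, 3, 4}
Tree: B1–B2, B1–B3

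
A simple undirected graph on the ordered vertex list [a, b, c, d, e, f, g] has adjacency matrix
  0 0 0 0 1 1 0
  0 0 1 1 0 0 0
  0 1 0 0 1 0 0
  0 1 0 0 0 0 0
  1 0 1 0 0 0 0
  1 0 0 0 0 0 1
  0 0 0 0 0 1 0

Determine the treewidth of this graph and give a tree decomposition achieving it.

Treewidth 1.
One such decomposition:
Bags: B1 = {f, g}  B2 = {a, f}  B3 = {a, e}  B4 = {c, e}  B5 = {b, c}  B6 = {b, d}
Tree: B1–B2, B2–B3, B3–B4, B4–B5, B5–B6

Each bag holds 2 vertices, so the decomposition has width 1, which upper-bounds the treewidth. Since G has at least one edge (e.g. g–f), it is not an edgeless graph, so tw(G) ≥ 1. Hence tw(G) = 1 exactly.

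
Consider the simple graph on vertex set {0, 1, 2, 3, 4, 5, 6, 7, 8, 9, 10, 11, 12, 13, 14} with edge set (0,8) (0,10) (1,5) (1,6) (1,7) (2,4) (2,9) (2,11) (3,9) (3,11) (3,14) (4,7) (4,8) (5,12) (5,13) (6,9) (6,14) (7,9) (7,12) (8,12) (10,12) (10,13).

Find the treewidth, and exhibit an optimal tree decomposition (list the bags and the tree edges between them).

Treewidth 3.
One optimal decomposition is:
Bags: B1 = {0, 5, 10, 13}  B2 = {0, 5, 10, 12}  B3 = {0, 5, 8, 12}  B4 = {1, 5, 8, 12}  B5 = {1, 7, 8, 12}  B6 = {1, 4, 7, 8}  B7 = {1, 4, 6, 7}  B8 = {4, 6, 7, 9}  B9 = {2, 4, 6, 9}  B10 = {2, 6, 9, 14}  B11 = {2, 3, 9, 14}  B12 = {2, 3, 11, 14}
Tree: B1–B2, B2–B3, B3–B4, B4–B5, B5–B6, B6–B7, B7–B8, B8–B9, B9–B10, B10–B11, B11–B12

Every bag has size at most 4, so the width is 4 − 1 = 3 and tw(G) ≤ 3. For the lower bound: the 4 vertex sets {0,10,13}, {5}, {12}, {1,4,7,8} are disjoint, each induces a connected subgraph, and every pair is joined by at least one edge of G. Contracting each set to a single vertex therefore yields K_{4} as a minor, and since treewidth is minor-monotone, tw(G) ≥ tw(K_{4}) = 3. The upper and lower bounds meet at 3, so that is the treewidth.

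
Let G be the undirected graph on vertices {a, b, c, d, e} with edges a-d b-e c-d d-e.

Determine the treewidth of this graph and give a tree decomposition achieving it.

The largest bag has 2 vertices, giving width 1; this decomposition certifies tw(G) ≤ 1. Any graph with an edge has treewidth ≥ 1, and G has the edge d–e. Hence tw(G) = 1 exactly.

Treewidth 1.
One optimal decomposition is:
Bags: B1 = {d, e}  B2 = {b, e}  B3 = {c, d}  B4 = {a, d}
Tree: B1–B2, B1–B3, B3–B4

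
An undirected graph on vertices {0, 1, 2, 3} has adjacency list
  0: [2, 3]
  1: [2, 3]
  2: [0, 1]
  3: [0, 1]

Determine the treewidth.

A width-2 tree decomposition is:
Bags: B1 = {1, 2, 3}  B2 = {0, 2, 3}
Tree: B1–B2
The largest bag has 3 vertices, giving width 2; this decomposition certifies tw(G) ≤ 2. For the lower bound, G contains the cycle 3–1–2–0–3, so G is not a forest; only forests have treewidth ≤ 1, hence tw(G) ≥ 2. Therefore the treewidth is 2.

2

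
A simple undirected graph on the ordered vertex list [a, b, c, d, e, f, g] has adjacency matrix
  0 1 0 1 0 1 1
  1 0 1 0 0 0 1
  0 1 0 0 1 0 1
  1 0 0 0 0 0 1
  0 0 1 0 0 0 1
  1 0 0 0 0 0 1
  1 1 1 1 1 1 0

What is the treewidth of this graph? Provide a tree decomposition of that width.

Every bag has size at most 3, so the width is 3 − 1 = 2 and tw(G) ≤ 2. Conversely, {c, e, g} is a clique of size 3, and the vertices of any clique must share a bag in every tree decomposition; so some bag has ≥ 3 vertices and tw(G) ≥ 2. Hence tw(G) = 2 exactly.

Treewidth 2.
Bags: B1 = {a, b, g}  B2 = {b, c, g}  B3 = {a, d, g}  B4 = {c, e, g}  B5 = {a, f, g}
Tree: B1–B2, B1–B3, B2–B4, B1–B5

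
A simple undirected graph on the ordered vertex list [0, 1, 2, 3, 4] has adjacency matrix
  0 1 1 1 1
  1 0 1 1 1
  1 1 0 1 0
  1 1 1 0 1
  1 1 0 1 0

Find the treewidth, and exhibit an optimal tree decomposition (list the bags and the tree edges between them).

Treewidth 3.
Bags: B1 = {0, 1, 2, 3}  B2 = {0, 1, 3, 4}
Tree: B1–B2

The largest bag has 4 vertices, giving width 3; this decomposition certifies tw(G) ≤ 3. On the other hand G contains the 4-clique {0, 1, 2, 3}. A clique must lie in a single bag of any decomposition, so no decomposition can have width below 3. Hence tw(G) = 3 exactly.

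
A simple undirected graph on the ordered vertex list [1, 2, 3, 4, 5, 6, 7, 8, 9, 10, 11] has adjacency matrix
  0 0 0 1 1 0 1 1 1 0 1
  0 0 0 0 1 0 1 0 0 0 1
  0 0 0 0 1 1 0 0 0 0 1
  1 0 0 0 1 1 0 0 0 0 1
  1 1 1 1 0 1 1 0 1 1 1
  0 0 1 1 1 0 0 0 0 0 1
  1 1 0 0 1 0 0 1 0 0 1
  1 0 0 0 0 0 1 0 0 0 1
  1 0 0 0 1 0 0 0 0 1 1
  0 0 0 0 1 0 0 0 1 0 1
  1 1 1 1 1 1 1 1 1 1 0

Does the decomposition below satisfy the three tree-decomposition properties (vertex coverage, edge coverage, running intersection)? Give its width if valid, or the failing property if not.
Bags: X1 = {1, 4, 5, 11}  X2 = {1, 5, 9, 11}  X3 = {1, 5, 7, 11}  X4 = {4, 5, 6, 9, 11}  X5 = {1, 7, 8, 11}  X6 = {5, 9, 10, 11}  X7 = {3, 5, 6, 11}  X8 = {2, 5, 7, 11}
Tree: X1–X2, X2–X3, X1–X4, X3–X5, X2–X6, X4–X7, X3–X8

A tree decomposition must satisfy three properties: every vertex lies in some bag; for every edge, both endpoints lie together in some bag; and for every vertex, the bags containing it form a connected subtree. Here bags containing vertex 9 are not connected in the tree, so the decomposition is invalid.

No — bags containing vertex 9 are not connected in the tree.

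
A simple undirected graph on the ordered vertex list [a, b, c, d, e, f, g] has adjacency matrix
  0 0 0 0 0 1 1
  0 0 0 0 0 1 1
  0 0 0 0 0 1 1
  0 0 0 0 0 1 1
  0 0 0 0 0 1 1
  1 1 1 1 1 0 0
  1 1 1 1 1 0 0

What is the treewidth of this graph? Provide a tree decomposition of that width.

Treewidth 2.
One such decomposition:
Bags: B1 = {b, f, g}  B2 = {d, f, g}  B3 = {a, f, g}  B4 = {e, f, g}  B5 = {c, f, g}
Tree: B1–B2, B2–B3, B3–B4, B4–B5

Every bag has size at most 3, so the width is 3 − 1 = 2 and tw(G) ≤ 2. The edges f–b–g–d–f form a cycle, so G is not a tree and its treewidth is at least 2. Hence tw(G) = 2 exactly.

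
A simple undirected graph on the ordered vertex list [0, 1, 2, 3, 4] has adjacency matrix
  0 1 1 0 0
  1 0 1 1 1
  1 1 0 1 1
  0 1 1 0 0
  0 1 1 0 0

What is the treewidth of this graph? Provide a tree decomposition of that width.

Every bag has size at most 3, so the width is 3 − 1 = 2 and tw(G) ≤ 2. On the other hand G contains the 3-clique {0, 1, 2}. A clique must lie in a single bag of any decomposition, so no decomposition can have width below 2. The upper and lower bounds meet at 2, so that is the treewidth.

Treewidth 2.
Bags: B1 = {1, 2, 3}  B2 = {1, 2, 4}  B3 = {0, 1, 2}
Tree: B1–B2, B1–B3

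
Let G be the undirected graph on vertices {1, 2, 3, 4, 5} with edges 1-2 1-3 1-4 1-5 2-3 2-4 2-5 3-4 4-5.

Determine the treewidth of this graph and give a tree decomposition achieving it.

Treewidth 3.
Bags: B1 = {1, 2, 3, 4}  B2 = {1, 2, 4, 5}
Tree: B1–B2

The largest bag has 4 vertices, giving width 3; this decomposition certifies tw(G) ≤ 3. For the lower bound, the 4 vertices {1, 2, 3, 4} are pairwise adjacent, and any tree decomposition puts a clique entirely inside one bag — forcing width ≥ 3. Therefore the treewidth is 3.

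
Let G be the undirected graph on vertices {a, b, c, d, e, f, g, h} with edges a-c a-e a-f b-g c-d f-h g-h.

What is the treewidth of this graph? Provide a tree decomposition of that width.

The largest bag has 2 vertices, giving width 1; this decomposition certifies tw(G) ≤ 1. G has an edge, so its treewidth is at least 1. Hence tw(G) = 1 exactly.

Treewidth 1.
One such decomposition:
Bags: B1 = {f, h}  B2 = {a, f}  B3 = {g, h}  B4 = {a, c}  B5 = {b, g}  B6 = {c, d}  B7 = {a, e}
Tree: B1–B2, B1–B3, B2–B4, B3–B5, B4–B6, B2–B7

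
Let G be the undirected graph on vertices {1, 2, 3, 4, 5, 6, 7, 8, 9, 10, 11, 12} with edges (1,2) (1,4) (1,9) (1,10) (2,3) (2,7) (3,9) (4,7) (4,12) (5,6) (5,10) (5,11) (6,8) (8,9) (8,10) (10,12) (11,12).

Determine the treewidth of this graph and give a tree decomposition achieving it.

Each bag holds 4 vertices, so the decomposition has width 3, which upper-bounds the treewidth. For the lower bound: the 4 vertex sets {5,6,11}, {8}, {10}, {1,4,9,12} are disjoint, each induces a connected subgraph, and every pair is joined by at least one edge of G. Contracting each set to a single vertex therefore yields K_{4} as a minor, and since treewidth is minor-monotone, tw(G) ≥ tw(K_{4}) = 3. Hence tw(G) = 3 exactly.

Treewidth 3.
One such decomposition:
Bags: B1 = {5, 6, 8, 11}  B2 = {5, 8, 10, 11}  B3 = {8, 10, 11, 12}  B4 = {8, 9, 10, 12}  B5 = {1, 9, 10, 12}  B6 = {1, 4, 9, 12}  B7 = {1, 3, 4, 9}  B8 = {1, 2, 3, 4}  B9 = {2, 3, 4, 7}
Tree: B1–B2, B2–B3, B3–B4, B4–B5, B5–B6, B6–B7, B7–B8, B8–B9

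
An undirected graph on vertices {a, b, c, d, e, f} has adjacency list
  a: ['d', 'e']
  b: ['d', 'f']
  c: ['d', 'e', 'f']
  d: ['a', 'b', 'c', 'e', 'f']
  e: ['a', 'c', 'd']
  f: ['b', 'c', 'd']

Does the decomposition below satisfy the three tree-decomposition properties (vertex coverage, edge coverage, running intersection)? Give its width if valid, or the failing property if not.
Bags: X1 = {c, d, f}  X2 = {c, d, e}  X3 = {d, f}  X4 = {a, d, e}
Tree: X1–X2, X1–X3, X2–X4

A tree decomposition must satisfy three properties: every vertex lies in some bag; for every edge, both endpoints lie together in some bag; and for every vertex, the bags containing it form a connected subtree. Here vertex b appears in no bag, so the decomposition is invalid.

No — vertex b appears in no bag.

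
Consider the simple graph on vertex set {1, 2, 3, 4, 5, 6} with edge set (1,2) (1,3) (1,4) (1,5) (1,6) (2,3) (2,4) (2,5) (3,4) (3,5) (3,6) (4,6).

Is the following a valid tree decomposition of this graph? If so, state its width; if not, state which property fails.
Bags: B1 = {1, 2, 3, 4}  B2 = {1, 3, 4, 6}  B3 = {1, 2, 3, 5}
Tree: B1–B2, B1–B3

Vertex coverage: the bags together contain {1, 2, 3, 4, 5, 6}, the full vertex set. Edge coverage: each edge of G has both endpoints in at least one bag. Running intersection: for every vertex, the bags containing it form a connected subtree. All three properties hold, so this is a valid tree decomposition of width max|bag| − 1 = 3, and hence tw(G) ≤ 3.

Yes; width 3.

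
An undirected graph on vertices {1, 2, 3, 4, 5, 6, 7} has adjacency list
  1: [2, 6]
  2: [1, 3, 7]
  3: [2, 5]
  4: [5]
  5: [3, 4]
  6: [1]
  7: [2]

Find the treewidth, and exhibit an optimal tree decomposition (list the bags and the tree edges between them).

Treewidth 1.
One such decomposition:
Bags: B1 = {1, 2}  B2 = {1, 6}  B3 = {2, 3}  B4 = {2, 7}  B5 = {3, 5}  B6 = {4, 5}
Tree: B1–B2, B1–B3, B3–B4, B3–B5, B5–B6

Every bag has size at most 2, so the width is 2 − 1 = 1 and tw(G) ≤ 1. G has an edge, so its treewidth is at least 1. Hence tw(G) = 1 exactly.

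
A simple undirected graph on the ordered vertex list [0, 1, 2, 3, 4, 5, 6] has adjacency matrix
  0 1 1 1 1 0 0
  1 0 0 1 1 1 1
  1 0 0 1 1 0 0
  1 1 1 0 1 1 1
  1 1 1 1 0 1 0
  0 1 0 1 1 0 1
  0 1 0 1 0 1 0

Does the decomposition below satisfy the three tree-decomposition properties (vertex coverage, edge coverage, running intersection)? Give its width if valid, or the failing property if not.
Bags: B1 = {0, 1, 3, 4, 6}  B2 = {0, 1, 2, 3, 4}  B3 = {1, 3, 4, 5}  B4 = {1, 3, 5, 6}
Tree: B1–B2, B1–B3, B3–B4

A tree decomposition must satisfy three properties: every vertex lies in some bag; for every edge, both endpoints lie together in some bag; and for every vertex, the bags containing it form a connected subtree. Here bags containing vertex 6 are not connected in the tree, so the decomposition is invalid.

No — bags containing vertex 6 are not connected in the tree.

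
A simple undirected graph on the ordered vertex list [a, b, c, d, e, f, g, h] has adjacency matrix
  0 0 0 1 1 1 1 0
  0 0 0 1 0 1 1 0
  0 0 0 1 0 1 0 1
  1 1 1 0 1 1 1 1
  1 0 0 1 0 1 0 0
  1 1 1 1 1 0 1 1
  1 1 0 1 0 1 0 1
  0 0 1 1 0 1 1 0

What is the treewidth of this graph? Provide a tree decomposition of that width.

Every bag has size at most 4, so the width is 4 − 1 = 3 and tw(G) ≤ 3. For the lower bound, the 4 vertices {d, f, g, h} are pairwise adjacent, and any tree decomposition puts a clique entirely inside one bag — forcing width ≥ 3. The upper and lower bounds meet at 3, so that is the treewidth.

Treewidth 3.
One optimal decomposition is:
Bags: B1 = {d, f, g, h}  B2 = {b, d, f, g}  B3 = {c, d, f, h}  B4 = {a, d, f, g}  B5 = {a, d, e, f}
Tree: B1–B2, B1–B3, B2–B4, B4–B5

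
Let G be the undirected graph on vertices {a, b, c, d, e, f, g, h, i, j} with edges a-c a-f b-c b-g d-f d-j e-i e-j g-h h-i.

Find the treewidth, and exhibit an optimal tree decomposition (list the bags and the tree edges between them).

Treewidth 2.
Bags: B1 = {b, c, g}  B2 = {c, g, h}  B3 = {c, h, i}  B4 = {c, e, i}  B5 = {c, e, j}  B6 = {c, d, j}  B7 = {c, d, f}  B8 = {a, c, f}
Tree: B1–B2, B2–B3, B3–B4, B4–B5, B5–B6, B6–B7, B7–B8

The largest bag has 3 vertices, giving width 2; this decomposition certifies tw(G) ≤ 2. Since c–b–g–h–i–e–j–d–f–a–c is a cycle in G, G is not acyclic. Forests are exactly the graphs of treewidth ≤ 1, so tw(G) ≥ 2. Therefore the treewidth is 2.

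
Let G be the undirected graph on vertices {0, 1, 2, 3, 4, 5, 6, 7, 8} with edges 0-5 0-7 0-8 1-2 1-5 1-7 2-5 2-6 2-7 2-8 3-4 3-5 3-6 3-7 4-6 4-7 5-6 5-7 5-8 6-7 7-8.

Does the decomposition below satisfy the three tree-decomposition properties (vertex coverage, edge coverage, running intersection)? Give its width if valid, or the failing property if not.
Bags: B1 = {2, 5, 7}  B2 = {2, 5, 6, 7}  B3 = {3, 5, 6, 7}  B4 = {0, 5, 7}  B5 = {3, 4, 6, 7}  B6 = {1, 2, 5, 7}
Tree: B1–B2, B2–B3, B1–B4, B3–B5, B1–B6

No — vertex 8 appears in no bag.

A tree decomposition must satisfy three properties: every vertex lies in some bag; for every edge, both endpoints lie together in some bag; and for every vertex, the bags containing it form a connected subtree. Here vertex 8 appears in no bag, so the decomposition is invalid.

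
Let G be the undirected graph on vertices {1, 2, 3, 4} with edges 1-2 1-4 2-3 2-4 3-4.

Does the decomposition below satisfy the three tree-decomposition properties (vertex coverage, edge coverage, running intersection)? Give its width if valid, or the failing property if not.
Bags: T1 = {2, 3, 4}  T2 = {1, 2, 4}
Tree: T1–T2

Yes; width 2.

Checking the three conditions: (i) the bags cover all of {1, 2, 3, 4}; (ii) for each edge, some bag contains both endpoints; (iii) the bags containing any fixed vertex form a subtree. All hold, so the decomposition is valid with width 3 − 1 = 2.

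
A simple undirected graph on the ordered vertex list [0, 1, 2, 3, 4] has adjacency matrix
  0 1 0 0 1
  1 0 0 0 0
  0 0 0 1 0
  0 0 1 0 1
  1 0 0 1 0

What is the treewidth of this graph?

A width-1 tree decomposition is:
Bags: B1 = {2, 3}  B2 = {3, 4}  B3 = {0, 4}  B4 = {0, 1}
Tree: B1–B2, B2–B3, B3–B4
The largest bag has 2 vertices, giving width 1; this decomposition certifies tw(G) ≤ 1. Since G has at least one edge (e.g. 2–3), it is not an edgeless graph, so tw(G) ≥ 1. Therefore the treewidth is 1.

1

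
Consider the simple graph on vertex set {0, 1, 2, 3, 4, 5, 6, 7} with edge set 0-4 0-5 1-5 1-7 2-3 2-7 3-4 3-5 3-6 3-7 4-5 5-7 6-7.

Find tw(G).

2

A width-2 tree decomposition is:
Bags: B1 = {3, 5, 7}  B2 = {3, 4, 5}  B3 = {0, 4, 5}  B4 = {3, 6, 7}  B5 = {1, 5, 7}  B6 = {2, 3, 7}
Tree: B1–B2, B2–B3, B1–B4, B1–B5, B4–B6
Every bag has size at most 3, so the width is 3 − 1 = 2 and tw(G) ≤ 2. Conversely, {0, 4, 5} is a clique of size 3, and the vertices of any clique must share a bag in every tree decomposition; so some bag has ≥ 3 vertices and tw(G) ≥ 2. Combining the bounds, tw(G) = 2.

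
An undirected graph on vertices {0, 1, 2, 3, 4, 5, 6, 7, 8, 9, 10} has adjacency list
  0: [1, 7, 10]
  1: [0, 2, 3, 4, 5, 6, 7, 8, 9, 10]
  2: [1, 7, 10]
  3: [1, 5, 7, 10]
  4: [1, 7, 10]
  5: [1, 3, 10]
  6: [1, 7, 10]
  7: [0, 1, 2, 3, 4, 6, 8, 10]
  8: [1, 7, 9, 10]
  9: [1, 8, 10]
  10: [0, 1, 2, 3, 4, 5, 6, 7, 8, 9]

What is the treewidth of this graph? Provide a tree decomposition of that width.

Treewidth 3.
Bags: B1 = {1, 2, 7, 10}  B2 = {1, 3, 7, 10}  B3 = {1, 7, 8, 10}  B4 = {1, 3, 5, 10}  B5 = {1, 8, 9, 10}  B6 = {1, 4, 7, 10}  B7 = {0, 1, 7, 10}  B8 = {1, 6, 7, 10}
Tree: B1–B2, B2–B3, B2–B4, B3–B5, B1–B6, B1–B7, B2–B8

The largest bag has 4 vertices, giving width 3; this decomposition certifies tw(G) ≤ 3. For the lower bound, the 4 vertices {1, 8, 9, 10} are pairwise adjacent, and any tree decomposition puts a clique entirely inside one bag — forcing width ≥ 3. The upper and lower bounds meet at 3, so that is the treewidth.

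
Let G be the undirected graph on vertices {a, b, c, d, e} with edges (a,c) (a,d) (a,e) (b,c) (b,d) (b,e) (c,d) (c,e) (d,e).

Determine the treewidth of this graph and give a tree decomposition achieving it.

The largest bag has 4 vertices, giving width 3; this decomposition certifies tw(G) ≤ 3. Conversely, {a, c, d, e} is a clique of size 4, and the vertices of any clique must share a bag in every tree decomposition; so some bag has ≥ 4 vertices and tw(G) ≥ 3. Therefore the treewidth is 3.

Treewidth 3.
Bags: B1 = {b, c, d, e}  B2 = {a, c, d, e}
Tree: B1–B2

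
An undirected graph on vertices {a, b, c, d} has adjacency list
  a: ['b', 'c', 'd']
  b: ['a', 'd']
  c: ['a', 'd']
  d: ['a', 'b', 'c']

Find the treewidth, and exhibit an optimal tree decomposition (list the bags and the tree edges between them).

Treewidth 2.
One optimal decomposition is:
Bags: B1 = {a, b, d}  B2 = {a, c, d}
Tree: B1–B2

The largest bag has 3 vertices, giving width 2; this decomposition certifies tw(G) ≤ 2. On the other hand G contains the 3-clique {a, c, d}. A clique must lie in a single bag of any decomposition, so no decomposition can have width below 2. Therefore the treewidth is 2.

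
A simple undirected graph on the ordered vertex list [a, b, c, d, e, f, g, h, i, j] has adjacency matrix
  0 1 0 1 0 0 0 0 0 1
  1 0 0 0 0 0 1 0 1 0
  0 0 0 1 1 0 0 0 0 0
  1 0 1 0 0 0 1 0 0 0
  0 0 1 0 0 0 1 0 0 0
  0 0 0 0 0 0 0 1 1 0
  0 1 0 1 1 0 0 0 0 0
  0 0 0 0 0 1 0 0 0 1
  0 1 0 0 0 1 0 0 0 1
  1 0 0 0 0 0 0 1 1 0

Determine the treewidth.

A width-2 tree decomposition is:
Bags: B1 = {c, d, e}  B2 = {d, e, g}  B3 = {a, d, g}  B4 = {a, b, g}  B5 = {a, b, j}  B6 = {b, i, j}  B7 = {h, i, j}  B8 = {f, h, i}
Tree: B1–B2, B2–B3, B3–B4, B4–B5, B5–B6, B6–B7, B7–B8
Every bag has size at most 3, so the width is 3 − 1 = 2 and tw(G) ≤ 2. Since c–e–g–d–c is a cycle in G, G is not acyclic. Forests are exactly the graphs of treewidth ≤ 1, so tw(G) ≥ 2. Hence tw(G) = 2 exactly.

2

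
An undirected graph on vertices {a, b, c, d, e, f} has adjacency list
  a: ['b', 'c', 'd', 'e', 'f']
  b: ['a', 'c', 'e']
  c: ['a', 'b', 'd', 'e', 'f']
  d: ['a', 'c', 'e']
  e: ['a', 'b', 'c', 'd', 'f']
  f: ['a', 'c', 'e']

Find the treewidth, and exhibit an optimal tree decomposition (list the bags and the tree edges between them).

Treewidth 3.
One such decomposition:
Bags: B1 = {a, c, e, f}  B2 = {a, b, c, e}  B3 = {a, c, d, e}
Tree: B1–B2, B1–B3

Each bag holds 4 vertices, so the decomposition has width 3, which upper-bounds the treewidth. Conversely, {a, c, d, e} is a clique of size 4, and the vertices of any clique must share a bag in every tree decomposition; so some bag has ≥ 4 vertices and tw(G) ≥ 3. Therefore the treewidth is 3.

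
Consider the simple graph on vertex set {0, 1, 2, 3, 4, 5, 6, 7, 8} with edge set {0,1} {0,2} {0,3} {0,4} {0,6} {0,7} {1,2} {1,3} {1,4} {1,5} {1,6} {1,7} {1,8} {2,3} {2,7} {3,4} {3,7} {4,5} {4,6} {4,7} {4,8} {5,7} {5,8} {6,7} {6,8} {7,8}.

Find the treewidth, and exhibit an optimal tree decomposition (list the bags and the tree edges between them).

Treewidth 4.
One optimal decomposition is:
Bags: B1 = {1, 4, 5, 7, 8}  B2 = {1, 4, 6, 7, 8}  B3 = {0, 1, 4, 6, 7}  B4 = {0, 1, 3, 4, 7}  B5 = {0, 1, 2, 3, 7}
Tree: B1–B2, B2–B3, B3–B4, B4–B5

Each bag holds 5 vertices, so the decomposition has width 4, which upper-bounds the treewidth. On the other hand G contains the 5-clique {0, 1, 2, 3, 7}. A clique must lie in a single bag of any decomposition, so no decomposition can have width below 4. The upper and lower bounds meet at 4, so that is the treewidth.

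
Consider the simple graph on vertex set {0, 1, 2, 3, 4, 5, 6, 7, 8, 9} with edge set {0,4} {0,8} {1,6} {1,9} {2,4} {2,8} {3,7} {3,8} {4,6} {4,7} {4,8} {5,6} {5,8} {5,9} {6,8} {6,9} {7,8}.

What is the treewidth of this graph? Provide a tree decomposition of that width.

Every bag has size at most 3, so the width is 3 − 1 = 2 and tw(G) ≤ 2. On the other hand G contains the 3-clique {3, 7, 8}. A clique must lie in a single bag of any decomposition, so no decomposition can have width below 2. Therefore the treewidth is 2.

Treewidth 2.
One optimal decomposition is:
Bags: B1 = {2, 4, 8}  B2 = {4, 6, 8}  B3 = {0, 4, 8}  B4 = {4, 7, 8}  B5 = {5, 6, 8}  B6 = {3, 7, 8}  B7 = {5, 6, 9}  B8 = {1, 6, 9}
Tree: B1–B2, B2–B3, B1–B4, B2–B5, B4–B6, B5–B7, B7–B8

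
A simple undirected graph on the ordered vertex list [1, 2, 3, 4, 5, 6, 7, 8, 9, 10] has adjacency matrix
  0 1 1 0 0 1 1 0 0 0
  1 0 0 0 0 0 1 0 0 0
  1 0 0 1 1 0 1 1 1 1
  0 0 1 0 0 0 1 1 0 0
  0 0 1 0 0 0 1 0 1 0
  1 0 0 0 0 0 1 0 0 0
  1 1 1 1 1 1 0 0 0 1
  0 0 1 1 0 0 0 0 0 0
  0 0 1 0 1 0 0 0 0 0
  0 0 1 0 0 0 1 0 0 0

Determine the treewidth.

2

A width-2 tree decomposition is:
Bags: B1 = {3, 5, 7}  B2 = {3, 7, 10}  B3 = {3, 4, 7}  B4 = {1, 3, 7}  B5 = {3, 4, 8}  B6 = {1, 6, 7}  B7 = {3, 5, 9}  B8 = {1, 2, 7}
Tree: B1–B2, B1–B3, B2–B4, B3–B5, B4–B6, B1–B7, B6–B8
The largest bag has 3 vertices, giving width 2; this decomposition certifies tw(G) ≤ 2. For the lower bound, the 3 vertices {1, 2, 7} are pairwise adjacent, and any tree decomposition puts a clique entirely inside one bag — forcing width ≥ 2. Combining the bounds, tw(G) = 2.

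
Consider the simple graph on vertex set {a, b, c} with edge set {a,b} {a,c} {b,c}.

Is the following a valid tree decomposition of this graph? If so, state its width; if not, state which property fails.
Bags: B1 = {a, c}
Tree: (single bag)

No — vertex b appears in no bag.

A tree decomposition must satisfy three properties: every vertex lies in some bag; for every edge, both endpoints lie together in some bag; and for every vertex, the bags containing it form a connected subtree. Here vertex b appears in no bag, so the decomposition is invalid.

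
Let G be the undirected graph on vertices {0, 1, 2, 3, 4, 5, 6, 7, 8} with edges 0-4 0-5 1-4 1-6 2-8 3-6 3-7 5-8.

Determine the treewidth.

1

A width-1 tree decomposition is:
Bags: B1 = {3, 7}  B2 = {3, 6}  B3 = {1, 6}  B4 = {1, 4}  B5 = {0, 4}  B6 = {0, 5}  B7 = {5, 8}  B8 = {2, 8}
Tree: B1–B2, B2–B3, B3–B4, B4–B5, B5–B6, B6–B7, B7–B8
The largest bag has 2 vertices, giving width 1; this decomposition certifies tw(G) ≤ 1. Any graph with an edge has treewidth ≥ 1, and G has the edge 7–3. Combining the bounds, tw(G) = 1.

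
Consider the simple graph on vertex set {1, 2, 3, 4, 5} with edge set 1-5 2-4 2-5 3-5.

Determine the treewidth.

1

A width-1 tree decomposition is:
Bags: B1 = {2, 5}  B2 = {2, 4}  B3 = {3, 5}  B4 = {1, 5}
Tree: B1–B2, B1–B3, B3–B4
Each bag holds 2 vertices, so the decomposition has width 1, which upper-bounds the treewidth. Since G has at least one edge (e.g. 5–2), it is not an edgeless graph, so tw(G) ≥ 1. The upper and lower bounds meet at 1, so that is the treewidth.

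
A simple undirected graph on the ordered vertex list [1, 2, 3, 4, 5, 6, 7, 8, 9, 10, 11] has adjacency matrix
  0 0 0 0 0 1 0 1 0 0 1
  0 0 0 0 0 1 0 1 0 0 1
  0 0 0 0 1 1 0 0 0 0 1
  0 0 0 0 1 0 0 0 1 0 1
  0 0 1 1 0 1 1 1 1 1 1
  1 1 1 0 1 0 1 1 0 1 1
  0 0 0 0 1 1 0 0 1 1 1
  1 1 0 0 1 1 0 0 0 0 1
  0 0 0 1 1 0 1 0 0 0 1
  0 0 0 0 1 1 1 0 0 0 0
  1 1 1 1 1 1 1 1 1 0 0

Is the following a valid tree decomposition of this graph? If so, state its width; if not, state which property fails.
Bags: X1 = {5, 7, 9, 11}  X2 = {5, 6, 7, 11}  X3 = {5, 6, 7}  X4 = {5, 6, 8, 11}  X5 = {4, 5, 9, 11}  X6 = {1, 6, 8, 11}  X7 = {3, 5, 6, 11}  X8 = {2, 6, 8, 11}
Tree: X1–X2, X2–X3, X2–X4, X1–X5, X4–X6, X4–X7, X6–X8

No — vertex 10 appears in no bag.

A tree decomposition must satisfy three properties: every vertex lies in some bag; for every edge, both endpoints lie together in some bag; and for every vertex, the bags containing it form a connected subtree. Here vertex 10 appears in no bag, so the decomposition is invalid.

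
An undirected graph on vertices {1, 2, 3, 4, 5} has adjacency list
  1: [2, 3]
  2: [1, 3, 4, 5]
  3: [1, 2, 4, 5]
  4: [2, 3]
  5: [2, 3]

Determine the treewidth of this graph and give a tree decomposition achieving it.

Treewidth 2.
Bags: B1 = {2, 3, 5}  B2 = {2, 3, 4}  B3 = {1, 2, 3}
Tree: B1–B2, B1–B3

The largest bag has 3 vertices, giving width 2; this decomposition certifies tw(G) ≤ 2. For the lower bound, the 3 vertices {1, 2, 3} are pairwise adjacent, and any tree decomposition puts a clique entirely inside one bag — forcing width ≥ 2. The upper and lower bounds meet at 2, so that is the treewidth.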